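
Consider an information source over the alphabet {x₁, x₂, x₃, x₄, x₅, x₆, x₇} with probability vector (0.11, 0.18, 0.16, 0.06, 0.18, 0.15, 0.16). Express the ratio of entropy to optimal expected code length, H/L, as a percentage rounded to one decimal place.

97.5%

Entropy H = −Σ p log₂ p ≈ 2.7410 bits.
Huffman merges: 3/50+11/100→17/100; 3/20+4/25→31/100; 4/25+17/100→33/100; 9/50+9/50→9/25; 31/100+33/100→16/25; 9/25+16/25→1. L = 281/100 ≈ 2.8100.
Efficiency = H/L = 2.7410/2.8100 = 97.5%.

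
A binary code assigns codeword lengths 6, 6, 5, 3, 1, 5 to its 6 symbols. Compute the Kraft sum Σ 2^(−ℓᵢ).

With common denominator 2^6 = 64: Σ 2^(−ℓᵢ) = 1/64 + 1/64 + 2/64 + 8/64 + 32/64 + 2/64 = 46/64 = 0.71875.

0.71875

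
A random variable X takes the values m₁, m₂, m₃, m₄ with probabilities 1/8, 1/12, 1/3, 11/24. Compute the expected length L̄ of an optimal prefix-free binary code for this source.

1.75 bits/symbol

Repeatedly combine the two least-probable nodes; the expected code length is the sum of the merged weights.
merge 1/12 + 1/8 → 5/24
merge 5/24 + 1/3 → 13/24
merge 11/24 + 13/24 → 1
L = 5/24 + 13/24 + 1 = 7/4 = 1.75 bits/symbol.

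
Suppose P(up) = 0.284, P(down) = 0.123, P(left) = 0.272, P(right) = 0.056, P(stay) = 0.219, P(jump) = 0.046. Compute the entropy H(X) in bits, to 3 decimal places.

H = −Σ pᵢ log₂ pᵢ.
−0.284·log₂(0.284) = 0.5158
−0.123·log₂(0.123) = 0.3719
−0.272·log₂(0.272) = 0.5109
−0.056·log₂(0.056) = 0.2329
−0.219·log₂(0.219) = 0.4798
−0.046·log₂(0.046) = 0.2043
Sum ≈ 2.3156 → 2.316 bits.

2.316 bits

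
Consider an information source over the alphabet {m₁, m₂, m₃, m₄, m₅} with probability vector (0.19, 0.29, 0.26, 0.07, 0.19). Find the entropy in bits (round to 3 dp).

2.202 bits

H = −Σ pᵢ log₂ pᵢ.
−0.19·log₂(0.19) = 0.4552
−0.29·log₂(0.29) = 0.5179
−0.26·log₂(0.26) = 0.5053
−0.07·log₂(0.07) = 0.2686
−0.19·log₂(0.19) = 0.4552
Sum ≈ 2.2022 → 2.202 bits.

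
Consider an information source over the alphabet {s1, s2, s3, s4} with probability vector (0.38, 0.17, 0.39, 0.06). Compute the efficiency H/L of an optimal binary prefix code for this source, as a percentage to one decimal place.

Entropy H = −Σ p log₂ p ≈ 1.7384 bits.
Huffman merges: 3/50+17/100→23/100; 23/100+19/50→61/100; 39/100+61/100→1. L = 46/25 ≈ 1.8400.
Efficiency = H/L = 1.7384/1.8400 = 94.5%.

94.5%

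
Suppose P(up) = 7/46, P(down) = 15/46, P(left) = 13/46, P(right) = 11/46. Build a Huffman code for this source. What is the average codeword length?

Repeatedly combine the two least-probable nodes; the expected code length is the sum of the merged weights.
merge 7/46 + 11/46 → 9/23
merge 13/46 + 15/46 → 14/23
merge 9/23 + 14/23 → 1
L = 9/23 + 14/23 + 1 = 2 bits/symbol.

2 bits/symbol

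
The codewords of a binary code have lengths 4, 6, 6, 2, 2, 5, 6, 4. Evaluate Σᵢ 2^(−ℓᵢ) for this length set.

With common denominator 2^6 = 64: Σ 2^(−ℓᵢ) = 4/64 + 1/64 + 1/64 + 16/64 + 16/64 + 2/64 + 1/64 + 4/64 = 45/64 = 0.703125.

0.703125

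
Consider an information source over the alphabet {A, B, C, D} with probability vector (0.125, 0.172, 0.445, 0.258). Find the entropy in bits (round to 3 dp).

1.836 bits

H = −Σ pᵢ log₂ pᵢ.
−0.125·log₂(0.125) = 0.3750
−0.172·log₂(0.172) = 0.4368
−0.445·log₂(0.445) = 0.5198
−0.258·log₂(0.258) = 0.5043
Sum ≈ 1.8359 → 1.836 bits.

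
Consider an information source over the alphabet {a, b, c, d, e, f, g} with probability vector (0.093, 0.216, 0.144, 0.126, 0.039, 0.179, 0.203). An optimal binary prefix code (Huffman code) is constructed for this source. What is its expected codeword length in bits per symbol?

2.713 bits/symbol

Repeatedly combine the two least-probable nodes; the expected code length is the sum of the merged weights.
merge 39/1000 + 93/1000 → 33/250
merge 63/500 + 33/250 → 129/500
merge 18/125 + 179/1000 → 323/1000
merge 203/1000 + 27/125 → 419/1000
merge 129/500 + 323/1000 → 581/1000
merge 419/1000 + 581/1000 → 1
L = 33/250 + 129/500 + 323/1000 + 419/1000 + 581/1000 + 1 = 2713/1000 = 2.713 bits/symbol.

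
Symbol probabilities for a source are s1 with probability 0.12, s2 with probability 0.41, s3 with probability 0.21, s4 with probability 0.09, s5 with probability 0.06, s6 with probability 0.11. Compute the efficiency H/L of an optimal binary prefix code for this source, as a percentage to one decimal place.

97.6%

Entropy H = −Σ p log₂ p ≈ 2.2737 bits.
Huffman merges: 3/50+9/100→3/20; 11/100+3/25→23/100; 3/20+21/100→9/25; 23/100+9/25→59/100; 41/100+59/100→1. L = 233/100 ≈ 2.3300.
Efficiency = H/L = 2.2737/2.3300 = 97.6%.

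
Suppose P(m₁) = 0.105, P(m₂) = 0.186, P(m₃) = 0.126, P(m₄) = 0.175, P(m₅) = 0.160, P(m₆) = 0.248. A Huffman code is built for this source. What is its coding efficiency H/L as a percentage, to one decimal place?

Entropy H = −Σ p log₂ p ≈ 2.5313 bits.
Huffman merges: 21/200+63/500→231/1000; 4/25+7/40→67/200; 93/500+231/1000→417/1000; 31/125+67/200→583/1000; 417/1000+583/1000→1. L = 1283/500 ≈ 2.5660.
Efficiency = H/L = 2.5313/2.5660 = 98.6%.

98.6%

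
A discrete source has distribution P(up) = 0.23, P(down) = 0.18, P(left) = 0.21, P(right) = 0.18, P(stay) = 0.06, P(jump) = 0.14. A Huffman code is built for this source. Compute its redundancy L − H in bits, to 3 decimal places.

0.068 bits

Entropy H = −Σ p log₂ p ≈ 2.4917 bits.
Huffman merges: 3/50+7/50→1/5; 9/50+9/50→9/25; 1/5+21/100→41/100; 23/100+9/25→59/100; 41/100+59/100→1. L = 64/25 ≈ 2.5600.
L − H = 2.5600 − 2.4917 = 0.068 bits.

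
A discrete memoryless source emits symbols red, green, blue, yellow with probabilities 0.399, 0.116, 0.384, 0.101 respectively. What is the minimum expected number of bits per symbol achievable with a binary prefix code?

1.818 bits/symbol

Repeatedly combine the two least-probable nodes; the expected code length is the sum of the merged weights.
merge 101/1000 + 29/250 → 217/1000
merge 217/1000 + 48/125 → 601/1000
merge 399/1000 + 601/1000 → 1
L = 217/1000 + 601/1000 + 1 = 909/500 = 1.818 bits/symbol.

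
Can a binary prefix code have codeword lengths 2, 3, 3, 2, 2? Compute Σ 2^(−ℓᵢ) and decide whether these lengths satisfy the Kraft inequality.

With common denominator 2^3 = 8: Σ 2^(−ℓᵢ) = 2/8 + 1/8 + 1/8 + 2/8 + 2/8 = 8/8 = 1.
Kraft's inequality requires Σ ≤ 1; here Σ = 1 ≤ 1, so such a prefix code exists.

1; yes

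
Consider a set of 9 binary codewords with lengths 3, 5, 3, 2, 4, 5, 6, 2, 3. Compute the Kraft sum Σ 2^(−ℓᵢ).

With common denominator 2^6 = 64: Σ 2^(−ℓᵢ) = 8/64 + 2/64 + 8/64 + 16/64 + 4/64 + 2/64 + 1/64 + 16/64 + 8/64 = 65/64 = 1.015625.

1.015625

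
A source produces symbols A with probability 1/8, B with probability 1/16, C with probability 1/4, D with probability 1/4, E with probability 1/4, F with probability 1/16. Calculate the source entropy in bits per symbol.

Each probability is a power of 1/2, so log₂(1/p) is an integer.
H = Σ p·log₂(1/p) = 1/8·3 + 1/16·4 + 1/4·2 + 1/4·2 + 1/4·2 + 1/16·4 = 2.375 bits.

2.375 bits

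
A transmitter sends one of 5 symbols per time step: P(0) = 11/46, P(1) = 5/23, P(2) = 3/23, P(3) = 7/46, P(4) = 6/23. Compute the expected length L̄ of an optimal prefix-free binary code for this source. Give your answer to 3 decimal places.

2.283 bits/symbol

Repeatedly combine the two least-probable nodes; the expected code length is the sum of the merged weights.
merge 3/23 + 7/46 → 13/46
merge 5/23 + 11/46 → 21/46
merge 6/23 + 13/46 → 25/46
merge 21/46 + 25/46 → 1
L = 13/46 + 21/46 + 25/46 + 1 = 105/46 ≈ 2.283 bits/symbol.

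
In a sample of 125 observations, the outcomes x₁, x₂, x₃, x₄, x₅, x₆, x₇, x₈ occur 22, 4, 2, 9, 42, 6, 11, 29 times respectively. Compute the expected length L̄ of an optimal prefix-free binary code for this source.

2.56 bits/symbol

Probabilities are the counts divided by 125.
Repeatedly combine the two least-probable nodes; the expected code length is the sum of the merged weights.
merge 2/125 + 4/125 → 6/125
merge 6/125 + 6/125 → 12/125
merge 9/125 + 11/125 → 4/25
merge 12/125 + 4/25 → 32/125
merge 22/125 + 29/125 → 51/125
merge 32/125 + 42/125 → 74/125
merge 51/125 + 74/125 → 1
L = 6/125 + 12/125 + 4/25 + 32/125 + 51/125 + 74/125 + 1 = 64/25 = 2.56 bits/symbol.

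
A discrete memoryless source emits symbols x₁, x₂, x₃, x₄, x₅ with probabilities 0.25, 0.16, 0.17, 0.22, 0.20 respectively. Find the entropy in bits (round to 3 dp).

H = −Σ pᵢ log₂ pᵢ.
−0.25·log₂(0.25) = 0.5000
−0.16·log₂(0.16) = 0.4230
−0.17·log₂(0.17) = 0.4346
−0.22·log₂(0.22) = 0.4806
−0.20·log₂(0.20) = 0.4644
Sum ≈ 2.3026 → 2.303 bits.

2.303 bits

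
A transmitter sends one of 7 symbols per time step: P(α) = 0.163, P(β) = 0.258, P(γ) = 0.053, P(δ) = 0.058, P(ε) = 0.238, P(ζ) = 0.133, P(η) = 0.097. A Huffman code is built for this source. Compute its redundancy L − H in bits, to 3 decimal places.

0.015 bits

Entropy H = −Σ p log₂ p ≈ 2.6002 bits.
Huffman merges: 53/1000+29/500→111/1000; 97/1000+111/1000→26/125; 133/1000+163/1000→37/125; 26/125+119/500→223/500; 129/500+37/125→277/500; 223/500+277/500→1. L = 523/200 ≈ 2.6150.
L − H = 2.6150 − 2.6002 = 0.015 bits.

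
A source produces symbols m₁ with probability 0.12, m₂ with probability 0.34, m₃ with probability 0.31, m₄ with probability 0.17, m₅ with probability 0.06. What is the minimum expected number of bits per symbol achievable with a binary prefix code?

Repeatedly combine the two least-probable nodes; the expected code length is the sum of the merged weights.
merge 3/50 + 3/25 → 9/50
merge 17/100 + 9/50 → 7/20
merge 31/100 + 17/50 → 13/20
merge 7/20 + 13/20 → 1
L = 9/50 + 7/20 + 13/20 + 1 = 109/50 = 2.18 bits/symbol.

2.18 bits/symbol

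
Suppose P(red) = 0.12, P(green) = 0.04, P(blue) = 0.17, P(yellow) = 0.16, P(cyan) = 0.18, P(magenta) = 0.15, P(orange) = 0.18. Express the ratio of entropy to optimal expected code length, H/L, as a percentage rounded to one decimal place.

Entropy H = −Σ p log₂ p ≈ 2.7116 bits.
Huffman merges: 1/25+3/25→4/25; 3/20+4/25→31/100; 4/25+17/100→33/100; 9/50+9/50→9/25; 31/100+33/100→16/25; 9/25+16/25→1. L = 14/5 ≈ 2.8000.
Efficiency = H/L = 2.7116/2.8000 = 96.8%.

96.8%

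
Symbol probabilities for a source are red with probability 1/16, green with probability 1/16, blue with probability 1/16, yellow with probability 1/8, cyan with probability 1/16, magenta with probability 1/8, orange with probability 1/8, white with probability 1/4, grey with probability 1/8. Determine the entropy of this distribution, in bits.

Each probability is a power of 1/2, so log₂(1/p) is an integer.
H = Σ p·log₂(1/p) = 1/16·4 + 1/16·4 + 1/16·4 + 1/8·3 + 1/16·4 + 1/8·3 + 1/8·3 + 1/4·2 + 1/8·3 = 3 bits.

3 bits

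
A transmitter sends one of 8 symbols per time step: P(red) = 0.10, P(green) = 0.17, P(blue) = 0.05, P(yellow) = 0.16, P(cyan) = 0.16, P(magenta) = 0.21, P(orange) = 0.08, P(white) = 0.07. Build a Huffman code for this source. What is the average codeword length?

Repeatedly combine the two least-probable nodes; the expected code length is the sum of the merged weights.
merge 1/20 + 7/100 → 3/25
merge 2/25 + 1/10 → 9/50
merge 3/25 + 4/25 → 7/25
merge 4/25 + 17/100 → 33/100
merge 9/50 + 21/100 → 39/100
merge 7/25 + 33/100 → 61/100
merge 39/100 + 61/100 → 1
L = 3/25 + 9/50 + 7/25 + 33/100 + 39/100 + 61/100 + 1 = 291/100 = 2.91 bits/symbol.

2.91 bits/symbol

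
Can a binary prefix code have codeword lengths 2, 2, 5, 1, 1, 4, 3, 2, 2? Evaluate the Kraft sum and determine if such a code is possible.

With common denominator 2^5 = 32: Σ 2^(−ℓᵢ) = 8/32 + 8/32 + 1/32 + 16/32 + 16/32 + 2/32 + 4/32 + 8/32 + 8/32 = 71/32 = 2.21875.
Kraft's inequality requires Σ ≤ 1; here Σ = 2.21875 > 1, so no such prefix code exists.

2.21875; no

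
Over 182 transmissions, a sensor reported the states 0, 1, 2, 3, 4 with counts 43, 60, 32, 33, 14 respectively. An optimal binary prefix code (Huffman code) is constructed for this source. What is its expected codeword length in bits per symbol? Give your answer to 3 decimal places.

Probabilities are the counts divided by 182.
Repeatedly combine the two least-probable nodes; the expected code length is the sum of the merged weights.
merge 1/13 + 16/91 → 23/91
merge 33/182 + 43/182 → 38/91
merge 23/91 + 30/91 → 53/91
merge 38/91 + 53/91 → 1
L = 23/91 + 38/91 + 53/91 + 1 = 205/91 ≈ 2.253 bits/symbol.

2.253 bits/symbol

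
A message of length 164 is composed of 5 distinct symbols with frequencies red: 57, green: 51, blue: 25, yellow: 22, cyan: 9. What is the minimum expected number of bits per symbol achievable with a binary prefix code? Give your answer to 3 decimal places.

Probabilities are the counts divided by 164.
Repeatedly combine the two least-probable nodes; the expected code length is the sum of the merged weights.
merge 9/164 + 11/82 → 31/164
merge 25/164 + 31/164 → 14/41
merge 51/164 + 14/41 → 107/164
merge 57/164 + 107/164 → 1
L = 31/164 + 14/41 + 107/164 + 1 = 179/82 ≈ 2.183 bits/symbol.

2.183 bits/symbol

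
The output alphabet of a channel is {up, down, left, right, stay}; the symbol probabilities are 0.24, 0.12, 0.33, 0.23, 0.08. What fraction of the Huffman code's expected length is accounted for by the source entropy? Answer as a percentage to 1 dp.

Entropy H = −Σ p log₂ p ≈ 2.1682 bits.
Huffman merges: 2/25+3/25→1/5; 1/5+23/100→43/100; 6/25+33/100→57/100; 43/100+57/100→1. L = 11/5 ≈ 2.2000.
Efficiency = H/L = 2.1682/2.2000 = 98.6%.

98.6%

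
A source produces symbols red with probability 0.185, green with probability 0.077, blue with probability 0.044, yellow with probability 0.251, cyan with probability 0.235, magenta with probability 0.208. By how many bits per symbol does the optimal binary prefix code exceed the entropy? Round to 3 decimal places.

0.031 bits

Entropy H = −Σ p log₂ p ≈ 2.3962 bits.
Huffman merges: 11/250+77/1000→121/1000; 121/1000+37/200→153/500; 26/125+47/200→443/1000; 251/1000+153/500→557/1000; 443/1000+557/1000→1. L = 2427/1000 ≈ 2.4270.
L − H = 2.4270 − 2.3962 = 0.031 bits.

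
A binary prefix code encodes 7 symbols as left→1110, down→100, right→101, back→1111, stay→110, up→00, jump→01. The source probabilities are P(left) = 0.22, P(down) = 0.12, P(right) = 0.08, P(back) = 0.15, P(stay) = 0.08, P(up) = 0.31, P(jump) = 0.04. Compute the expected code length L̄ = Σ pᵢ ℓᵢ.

L̄ = Σ pᵢ·ℓᵢ = 0.22·4 + 0.12·3 + 0.08·3 + 0.15·4 + 0.08·3 + 0.31·2 + 0.04·2 = 3.02 bits/symbol.

3.02 bits/symbol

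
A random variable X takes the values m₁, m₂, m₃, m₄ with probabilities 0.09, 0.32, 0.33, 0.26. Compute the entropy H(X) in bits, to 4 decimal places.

H = −Σ pᵢ log₂ pᵢ.
−0.09·log₂(0.09) = 0.3127
−0.32·log₂(0.32) = 0.5260
−0.33·log₂(0.33) = 0.5278
−0.26·log₂(0.26) = 0.5053
Sum ≈ 1.8718 → 1.8718 bits.

1.8718 bits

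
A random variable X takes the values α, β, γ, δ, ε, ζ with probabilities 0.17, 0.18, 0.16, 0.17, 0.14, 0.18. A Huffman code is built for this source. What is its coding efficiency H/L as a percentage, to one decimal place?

97.7%

Entropy H = −Σ p log₂ p ≈ 2.5799 bits.
Huffman merges: 7/50+4/25→3/10; 17/100+17/100→17/50; 9/50+9/50→9/25; 3/10+17/50→16/25; 9/25+16/25→1. L = 66/25 ≈ 2.6400.
Efficiency = H/L = 2.5799/2.6400 = 97.7%.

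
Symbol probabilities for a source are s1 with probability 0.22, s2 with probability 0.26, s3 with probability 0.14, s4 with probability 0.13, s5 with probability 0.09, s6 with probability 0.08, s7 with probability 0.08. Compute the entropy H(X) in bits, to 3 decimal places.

2.661 bits

H = −Σ pᵢ log₂ pᵢ.
−0.22·log₂(0.22) = 0.4806
−0.26·log₂(0.26) = 0.5053
−0.14·log₂(0.14) = 0.3971
−0.13·log₂(0.13) = 0.3826
−0.09·log₂(0.09) = 0.3127
−0.08·log₂(0.08) = 0.2915
−0.08·log₂(0.08) = 0.2915
Sum ≈ 2.6613 → 2.661 bits.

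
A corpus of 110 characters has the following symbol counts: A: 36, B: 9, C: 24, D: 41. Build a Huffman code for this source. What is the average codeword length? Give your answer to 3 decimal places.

Probabilities are the counts divided by 110.
Repeatedly combine the two least-probable nodes; the expected code length is the sum of the merged weights.
merge 9/110 + 12/55 → 3/10
merge 3/10 + 18/55 → 69/110
merge 41/110 + 69/110 → 1
L = 3/10 + 69/110 + 1 = 106/55 ≈ 1.927 bits/symbol.

1.927 bits/symbol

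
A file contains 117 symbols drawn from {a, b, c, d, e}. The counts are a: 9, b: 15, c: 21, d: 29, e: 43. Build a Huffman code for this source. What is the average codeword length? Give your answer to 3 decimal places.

Probabilities are the counts divided by 117.
Repeatedly combine the two least-probable nodes; the expected code length is the sum of the merged weights.
merge 1/13 + 5/39 → 8/39
merge 7/39 + 8/39 → 5/13
merge 29/117 + 43/117 → 8/13
merge 5/13 + 8/13 → 1
L = 8/39 + 5/13 + 8/13 + 1 = 86/39 ≈ 2.205 bits/symbol.

2.205 bits/symbol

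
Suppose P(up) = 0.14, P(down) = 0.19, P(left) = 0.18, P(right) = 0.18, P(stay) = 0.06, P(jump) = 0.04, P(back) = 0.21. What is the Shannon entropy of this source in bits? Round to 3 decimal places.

2.645 bits

H = −Σ pᵢ log₂ pᵢ.
−0.14·log₂(0.14) = 0.3971
−0.19·log₂(0.19) = 0.4552
−0.18·log₂(0.18) = 0.4453
−0.18·log₂(0.18) = 0.4453
−0.06·log₂(0.06) = 0.2435
−0.04·log₂(0.04) = 0.1858
−0.21·log₂(0.21) = 0.4728
Sum ≈ 2.6451 → 2.645 bits.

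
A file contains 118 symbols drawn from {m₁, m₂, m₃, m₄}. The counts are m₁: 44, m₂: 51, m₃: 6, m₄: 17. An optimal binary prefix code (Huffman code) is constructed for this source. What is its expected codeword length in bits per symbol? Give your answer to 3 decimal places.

Probabilities are the counts divided by 118.
Repeatedly combine the two least-probable nodes; the expected code length is the sum of the merged weights.
merge 3/59 + 17/118 → 23/118
merge 23/118 + 22/59 → 67/118
merge 51/118 + 67/118 → 1
L = 23/118 + 67/118 + 1 = 104/59 ≈ 1.763 bits/symbol.

1.763 bits/symbol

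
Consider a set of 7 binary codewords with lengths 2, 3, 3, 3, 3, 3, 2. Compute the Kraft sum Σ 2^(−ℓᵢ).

With common denominator 2^3 = 8: Σ 2^(−ℓᵢ) = 2/8 + 1/8 + 1/8 + 1/8 + 1/8 + 1/8 + 2/8 = 9/8 = 1.125.

1.125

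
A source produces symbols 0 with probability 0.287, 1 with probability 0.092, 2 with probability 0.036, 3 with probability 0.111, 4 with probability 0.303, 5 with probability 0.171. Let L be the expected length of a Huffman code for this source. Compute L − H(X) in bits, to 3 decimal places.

0.051 bits

Entropy H = −Σ p log₂ p ≈ 2.3159 bits.
Huffman merges: 9/250+23/250→16/125; 111/1000+16/125→239/1000; 171/1000+239/1000→41/100; 287/1000+303/1000→59/100; 41/100+59/100→1. L = 2367/1000 ≈ 2.3670.
L − H = 2.3670 − 2.3159 = 0.051 bits.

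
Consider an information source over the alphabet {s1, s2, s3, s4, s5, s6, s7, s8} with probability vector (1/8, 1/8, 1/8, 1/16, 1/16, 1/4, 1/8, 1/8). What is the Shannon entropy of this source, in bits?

2.875 bits

Each probability is a power of 1/2, so log₂(1/p) is an integer.
H = Σ p·log₂(1/p) = 1/8·3 + 1/8·3 + 1/8·3 + 1/16·4 + 1/16·4 + 1/4·2 + 1/8·3 + 1/8·3 = 2.875 bits.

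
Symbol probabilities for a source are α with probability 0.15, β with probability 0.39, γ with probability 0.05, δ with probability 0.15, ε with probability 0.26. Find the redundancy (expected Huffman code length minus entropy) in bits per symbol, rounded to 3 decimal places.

Entropy H = −Σ p log₂ p ≈ 2.0723 bits.
Huffman merges: 1/20+3/20→1/5; 3/20+1/5→7/20; 13/50+7/20→61/100; 39/100+61/100→1. L = 54/25 ≈ 2.1600.
L − H = 2.1600 − 2.0723 = 0.088 bits.

0.088 bits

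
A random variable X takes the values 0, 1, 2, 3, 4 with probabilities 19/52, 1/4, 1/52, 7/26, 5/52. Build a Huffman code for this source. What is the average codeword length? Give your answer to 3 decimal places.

Repeatedly combine the two least-probable nodes; the expected code length is the sum of the merged weights.
merge 1/52 + 5/52 → 3/26
merge 3/26 + 1/4 → 19/52
merge 7/26 + 19/52 → 33/52
merge 19/52 + 33/52 → 1
L = 3/26 + 19/52 + 33/52 + 1 = 55/26 ≈ 2.115 bits/symbol.

2.115 bits/symbol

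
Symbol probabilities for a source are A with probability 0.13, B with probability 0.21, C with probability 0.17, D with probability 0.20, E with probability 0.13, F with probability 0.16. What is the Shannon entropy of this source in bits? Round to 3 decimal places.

2.560 bits

H = −Σ pᵢ log₂ pᵢ.
−0.13·log₂(0.13) = 0.3826
−0.21·log₂(0.21) = 0.4728
−0.17·log₂(0.17) = 0.4346
−0.20·log₂(0.20) = 0.4644
−0.13·log₂(0.13) = 0.3826
−0.16·log₂(0.16) = 0.4230
Sum ≈ 2.5601 → 2.560 bits.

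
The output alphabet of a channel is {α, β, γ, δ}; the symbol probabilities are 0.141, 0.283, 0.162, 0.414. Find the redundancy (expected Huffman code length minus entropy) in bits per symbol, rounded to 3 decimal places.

Entropy H = −Σ p log₂ p ≈ 1.8660 bits.
Huffman merges: 141/1000+81/500→303/1000; 283/1000+303/1000→293/500; 207/500+293/500→1. L = 1889/1000 ≈ 1.8890.
L − H = 1.8890 − 1.8660 = 0.023 bits.

0.023 bits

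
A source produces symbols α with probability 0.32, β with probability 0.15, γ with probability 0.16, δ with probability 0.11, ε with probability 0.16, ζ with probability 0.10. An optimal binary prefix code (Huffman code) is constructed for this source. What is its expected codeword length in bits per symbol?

2.52 bits/symbol

Repeatedly combine the two least-probable nodes; the expected code length is the sum of the merged weights.
merge 1/10 + 11/100 → 21/100
merge 3/20 + 4/25 → 31/100
merge 4/25 + 21/100 → 37/100
merge 31/100 + 8/25 → 63/100
merge 37/100 + 63/100 → 1
L = 21/100 + 31/100 + 37/100 + 63/100 + 1 = 63/25 = 2.52 bits/symbol.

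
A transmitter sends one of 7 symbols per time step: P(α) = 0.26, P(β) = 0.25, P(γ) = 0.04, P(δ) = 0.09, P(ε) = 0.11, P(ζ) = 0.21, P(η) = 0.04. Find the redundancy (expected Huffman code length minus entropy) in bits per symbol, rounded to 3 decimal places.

Entropy H = −Σ p log₂ p ≈ 2.5126 bits.
Huffman merges: 1/25+1/25→2/25; 2/25+9/100→17/100; 11/100+17/100→7/25; 21/100+1/4→23/50; 13/50+7/25→27/50; 23/50+27/50→1. L = 253/100 ≈ 2.5300.
L − H = 2.5300 − 2.5126 = 0.017 bits.

0.017 bits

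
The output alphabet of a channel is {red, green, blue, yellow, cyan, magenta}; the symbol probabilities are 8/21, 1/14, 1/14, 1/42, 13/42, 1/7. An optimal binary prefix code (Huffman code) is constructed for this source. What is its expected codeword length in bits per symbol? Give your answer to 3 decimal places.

Repeatedly combine the two least-probable nodes; the expected code length is the sum of the merged weights.
merge 1/42 + 1/14 → 2/21
merge 1/14 + 2/21 → 1/6
merge 1/7 + 1/6 → 13/42
merge 13/42 + 13/42 → 13/21
merge 8/21 + 13/21 → 1
L = 2/21 + 1/6 + 13/42 + 13/21 + 1 = 46/21 ≈ 2.190 bits/symbol.

2.190 bits/symbol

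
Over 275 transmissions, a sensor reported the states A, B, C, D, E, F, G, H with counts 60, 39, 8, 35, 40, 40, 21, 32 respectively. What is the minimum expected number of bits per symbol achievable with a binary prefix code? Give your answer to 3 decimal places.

Probabilities are the counts divided by 275.
Repeatedly combine the two least-probable nodes; the expected code length is the sum of the merged weights.
merge 8/275 + 21/275 → 29/275
merge 29/275 + 32/275 → 61/275
merge 7/55 + 39/275 → 74/275
merge 8/55 + 8/55 → 16/55
merge 12/55 + 61/275 → 11/25
merge 74/275 + 16/55 → 14/25
merge 11/25 + 14/25 → 1
L = 29/275 + 61/275 + 74/275 + 16/55 + 11/25 + 14/25 + 1 = 794/275 ≈ 2.887 bits/symbol.

2.887 bits/symbol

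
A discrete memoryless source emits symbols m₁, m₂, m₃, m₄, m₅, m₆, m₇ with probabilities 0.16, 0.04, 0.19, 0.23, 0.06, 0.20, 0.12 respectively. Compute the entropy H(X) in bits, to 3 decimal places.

H = −Σ pᵢ log₂ pᵢ.
−0.16·log₂(0.16) = 0.4230
−0.04·log₂(0.04) = 0.1858
−0.19·log₂(0.19) = 0.4552
−0.23·log₂(0.23) = 0.4877
−0.06·log₂(0.06) = 0.2435
−0.20·log₂(0.20) = 0.4644
−0.12·log₂(0.12) = 0.3671
Sum ≈ 2.6267 → 2.627 bits.

2.627 bits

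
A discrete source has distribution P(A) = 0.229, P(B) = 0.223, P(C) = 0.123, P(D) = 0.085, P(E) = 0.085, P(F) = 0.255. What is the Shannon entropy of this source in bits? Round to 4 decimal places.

2.4489 bits

H = −Σ pᵢ log₂ pᵢ.
−0.229·log₂(0.229) = 0.4870
−0.223·log₂(0.223) = 0.4828
−0.123·log₂(0.123) = 0.3719
−0.085·log₂(0.085) = 0.3023
−0.085·log₂(0.085) = 0.3023
−0.255·log₂(0.255) = 0.5027
Sum ≈ 2.4489 → 2.4489 bits.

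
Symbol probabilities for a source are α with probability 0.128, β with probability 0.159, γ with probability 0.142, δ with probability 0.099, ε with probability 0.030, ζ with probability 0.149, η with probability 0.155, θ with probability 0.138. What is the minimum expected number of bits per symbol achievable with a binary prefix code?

Repeatedly combine the two least-probable nodes; the expected code length is the sum of the merged weights.
merge 3/100 + 99/1000 → 129/1000
merge 16/125 + 129/1000 → 257/1000
merge 69/500 + 71/500 → 7/25
merge 149/1000 + 31/200 → 38/125
merge 159/1000 + 257/1000 → 52/125
merge 7/25 + 38/125 → 73/125
merge 52/125 + 73/125 → 1
L = 129/1000 + 257/1000 + 7/25 + 38/125 + 52/125 + 73/125 + 1 = 297/100 = 2.97 bits/symbol.

2.97 bits/symbol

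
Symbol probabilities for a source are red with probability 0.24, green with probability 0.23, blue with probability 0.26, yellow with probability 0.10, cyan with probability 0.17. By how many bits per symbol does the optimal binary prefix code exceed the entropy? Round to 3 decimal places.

Entropy H = −Σ p log₂ p ≈ 2.2539 bits.
Huffman merges: 1/10+17/100→27/100; 23/100+6/25→47/100; 13/50+27/100→53/100; 47/100+53/100→1. L = 227/100 ≈ 2.2700.
L − H = 2.2700 − 2.2539 = 0.016 bits.

0.016 bits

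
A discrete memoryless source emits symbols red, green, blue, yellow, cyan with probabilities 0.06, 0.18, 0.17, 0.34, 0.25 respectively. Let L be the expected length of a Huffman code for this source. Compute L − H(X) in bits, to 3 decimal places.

0.077 bits

Entropy H = −Σ p log₂ p ≈ 2.1526 bits.
Huffman merges: 3/50+17/100→23/100; 9/50+23/100→41/100; 1/4+17/50→59/100; 41/100+59/100→1. L = 223/100 ≈ 2.2300.
L − H = 2.2300 − 2.1526 = 0.077 bits.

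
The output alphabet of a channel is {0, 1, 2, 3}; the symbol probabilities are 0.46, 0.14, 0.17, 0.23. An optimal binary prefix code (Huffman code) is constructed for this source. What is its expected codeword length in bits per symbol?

Repeatedly combine the two least-probable nodes; the expected code length is the sum of the merged weights.
merge 7/50 + 17/100 → 31/100
merge 23/100 + 31/100 → 27/50
merge 23/50 + 27/50 → 1
L = 31/100 + 27/50 + 1 = 37/20 = 1.85 bits/symbol.

1.85 bits/symbol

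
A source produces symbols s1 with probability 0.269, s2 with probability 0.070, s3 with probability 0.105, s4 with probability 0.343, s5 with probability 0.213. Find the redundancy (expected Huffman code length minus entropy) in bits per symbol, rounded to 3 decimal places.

Entropy H = −Σ p log₂ p ≈ 2.1243 bits.
Huffman merges: 7/100+21/200→7/40; 7/40+213/1000→97/250; 269/1000+343/1000→153/250; 97/250+153/250→1. L = 87/40 ≈ 2.1750.
L − H = 2.1750 − 2.1243 = 0.051 bits.

0.051 bits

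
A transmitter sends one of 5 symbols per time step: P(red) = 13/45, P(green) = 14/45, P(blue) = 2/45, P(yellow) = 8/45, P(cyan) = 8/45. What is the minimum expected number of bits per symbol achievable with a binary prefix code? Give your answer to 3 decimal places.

2.222 bits/symbol

Repeatedly combine the two least-probable nodes; the expected code length is the sum of the merged weights.
merge 2/45 + 8/45 → 2/9
merge 8/45 + 2/9 → 2/5
merge 13/45 + 14/45 → 3/5
merge 2/5 + 3/5 → 1
L = 2/9 + 2/5 + 3/5 + 1 = 20/9 ≈ 2.222 bits/symbol.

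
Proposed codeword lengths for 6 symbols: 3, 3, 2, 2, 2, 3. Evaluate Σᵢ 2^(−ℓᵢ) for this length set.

With common denominator 2^3 = 8: Σ 2^(−ℓᵢ) = 1/8 + 1/8 + 2/8 + 2/8 + 2/8 + 1/8 = 9/8 = 1.125.

1.125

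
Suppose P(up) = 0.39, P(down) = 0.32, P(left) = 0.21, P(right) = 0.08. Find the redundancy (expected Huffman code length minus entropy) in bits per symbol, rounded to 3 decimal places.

Entropy H = −Σ p log₂ p ≈ 1.8202 bits.
Huffman merges: 2/25+21/100→29/100; 29/100+8/25→61/100; 39/100+61/100→1. L = 19/10 ≈ 1.9000.
L − H = 1.9000 − 1.8202 = 0.080 bits.

0.080 bits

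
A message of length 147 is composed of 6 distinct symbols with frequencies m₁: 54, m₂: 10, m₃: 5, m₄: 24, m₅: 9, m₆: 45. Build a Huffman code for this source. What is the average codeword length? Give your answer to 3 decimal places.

2.218 bits/symbol

Probabilities are the counts divided by 147.
Repeatedly combine the two least-probable nodes; the expected code length is the sum of the merged weights.
merge 5/147 + 3/49 → 2/21
merge 10/147 + 2/21 → 8/49
merge 8/49 + 8/49 → 16/49
merge 15/49 + 16/49 → 31/49
merge 18/49 + 31/49 → 1
L = 2/21 + 8/49 + 16/49 + 31/49 + 1 = 326/147 ≈ 2.218 bits/symbol.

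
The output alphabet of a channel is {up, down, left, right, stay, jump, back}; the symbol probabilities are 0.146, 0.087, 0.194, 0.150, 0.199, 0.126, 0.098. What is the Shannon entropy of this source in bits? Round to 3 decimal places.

H = −Σ pᵢ log₂ pᵢ.
−0.146·log₂(0.146) = 0.4053
−0.087·log₂(0.087) = 0.3065
−0.194·log₂(0.194) = 0.4590
−0.150·log₂(0.150) = 0.4105
−0.199·log₂(0.199) = 0.4635
−0.126·log₂(0.126) = 0.3766
−0.098·log₂(0.098) = 0.3284
Sum ≈ 2.7498 → 2.750 bits.

2.750 bits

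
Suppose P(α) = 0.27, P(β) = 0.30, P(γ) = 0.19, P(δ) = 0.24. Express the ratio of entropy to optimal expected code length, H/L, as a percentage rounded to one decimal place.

99.0%

Entropy H = −Σ p log₂ p ≈ 1.9805 bits.
Huffman merges: 19/100+6/25→43/100; 27/100+3/10→57/100; 43/100+57/100→1. L = 2 ≈ 2.0000.
Efficiency = H/L = 1.9805/2.0000 = 99.0%.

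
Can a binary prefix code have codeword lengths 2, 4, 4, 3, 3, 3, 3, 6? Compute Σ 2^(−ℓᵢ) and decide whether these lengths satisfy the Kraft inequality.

0.890625; yes

With common denominator 2^6 = 64: Σ 2^(−ℓᵢ) = 16/64 + 4/64 + 4/64 + 8/64 + 8/64 + 8/64 + 8/64 + 1/64 = 57/64 = 0.890625.
Kraft's inequality requires Σ ≤ 1; here Σ = 0.890625 ≤ 1, so such a prefix code exists.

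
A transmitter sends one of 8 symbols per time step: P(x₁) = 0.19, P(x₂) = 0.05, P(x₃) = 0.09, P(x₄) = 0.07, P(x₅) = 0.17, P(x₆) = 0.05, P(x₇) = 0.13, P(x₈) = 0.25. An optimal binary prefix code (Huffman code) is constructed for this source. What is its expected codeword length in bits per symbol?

Repeatedly combine the two least-probable nodes; the expected code length is the sum of the merged weights.
merge 1/20 + 1/20 → 1/10
merge 7/100 + 9/100 → 4/25
merge 1/10 + 13/100 → 23/100
merge 4/25 + 17/100 → 33/100
merge 19/100 + 23/100 → 21/50
merge 1/4 + 33/100 → 29/50
merge 21/50 + 29/50 → 1
L = 1/10 + 4/25 + 23/100 + 33/100 + 21/50 + 29/50 + 1 = 141/50 = 2.82 bits/symbol.

2.82 bits/symbol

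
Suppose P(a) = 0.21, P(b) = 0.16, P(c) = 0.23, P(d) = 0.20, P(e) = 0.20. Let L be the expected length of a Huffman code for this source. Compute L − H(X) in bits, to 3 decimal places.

0.048 bits

Entropy H = −Σ p log₂ p ≈ 2.3123 bits.
Huffman merges: 4/25+1/5→9/25; 1/5+21/100→41/100; 23/100+9/25→59/100; 41/100+59/100→1. L = 59/25 ≈ 2.3600.
L − H = 2.3600 − 2.3123 = 0.048 bits.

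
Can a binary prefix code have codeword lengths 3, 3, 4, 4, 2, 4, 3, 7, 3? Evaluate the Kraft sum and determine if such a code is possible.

0.9453125; yes

With common denominator 2^7 = 128: Σ 2^(−ℓᵢ) = 16/128 + 16/128 + 8/128 + 8/128 + 32/128 + 8/128 + 16/128 + 1/128 + 16/128 = 121/128 = 0.9453125.
Kraft's inequality requires Σ ≤ 1; here Σ = 0.9453125 ≤ 1, so such a prefix code exists.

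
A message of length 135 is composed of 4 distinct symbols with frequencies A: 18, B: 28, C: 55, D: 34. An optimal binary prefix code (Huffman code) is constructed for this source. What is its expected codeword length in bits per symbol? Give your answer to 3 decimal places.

1.933 bits/symbol

Probabilities are the counts divided by 135.
Repeatedly combine the two least-probable nodes; the expected code length is the sum of the merged weights.
merge 2/15 + 28/135 → 46/135
merge 34/135 + 46/135 → 16/27
merge 11/27 + 16/27 → 1
L = 46/135 + 16/27 + 1 = 29/15 ≈ 1.933 bits/symbol.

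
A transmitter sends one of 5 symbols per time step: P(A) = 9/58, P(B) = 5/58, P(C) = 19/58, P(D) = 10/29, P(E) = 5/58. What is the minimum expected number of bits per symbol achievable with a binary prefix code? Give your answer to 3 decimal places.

Repeatedly combine the two least-probable nodes; the expected code length is the sum of the merged weights.
merge 5/58 + 5/58 → 5/29
merge 9/58 + 5/29 → 19/58
merge 19/58 + 19/58 → 19/29
merge 10/29 + 19/29 → 1
L = 5/29 + 19/58 + 19/29 + 1 = 125/58 ≈ 2.155 bits/symbol.

2.155 bits/symbol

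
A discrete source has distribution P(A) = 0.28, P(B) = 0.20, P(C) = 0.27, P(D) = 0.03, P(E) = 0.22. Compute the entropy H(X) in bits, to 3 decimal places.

2.121 bits

H = −Σ pᵢ log₂ pᵢ.
−0.28·log₂(0.28) = 0.5142
−0.20·log₂(0.20) = 0.4644
−0.27·log₂(0.27) = 0.5100
−0.03·log₂(0.03) = 0.1518
−0.22·log₂(0.22) = 0.4806
Sum ≈ 2.1210 → 2.121 bits.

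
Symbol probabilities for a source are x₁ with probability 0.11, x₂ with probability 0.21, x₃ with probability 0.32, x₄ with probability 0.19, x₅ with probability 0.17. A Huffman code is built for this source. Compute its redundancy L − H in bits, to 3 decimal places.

Entropy H = −Σ p log₂ p ≈ 2.2390 bits.
Huffman merges: 11/100+17/100→7/25; 19/100+21/100→2/5; 7/25+8/25→3/5; 2/5+3/5→1. L = 57/25 ≈ 2.2800.
L − H = 2.2800 − 2.2390 = 0.041 bits.

0.041 bits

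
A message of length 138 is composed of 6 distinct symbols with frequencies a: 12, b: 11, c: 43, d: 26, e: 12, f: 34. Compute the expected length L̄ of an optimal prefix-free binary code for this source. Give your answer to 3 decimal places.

Probabilities are the counts divided by 138.
Repeatedly combine the two least-probable nodes; the expected code length is the sum of the merged weights.
merge 11/138 + 2/23 → 1/6
merge 2/23 + 1/6 → 35/138
merge 13/69 + 17/69 → 10/23
merge 35/138 + 43/138 → 13/23
merge 10/23 + 13/23 → 1
L = 1/6 + 35/138 + 10/23 + 13/23 + 1 = 167/69 ≈ 2.420 bits/symbol.

2.420 bits/symbol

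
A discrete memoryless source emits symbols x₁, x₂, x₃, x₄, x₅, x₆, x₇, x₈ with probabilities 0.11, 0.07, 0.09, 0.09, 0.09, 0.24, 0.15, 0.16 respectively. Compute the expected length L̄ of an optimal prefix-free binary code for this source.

2.92 bits/symbol

Repeatedly combine the two least-probable nodes; the expected code length is the sum of the merged weights.
merge 7/100 + 9/100 → 4/25
merge 9/100 + 9/100 → 9/50
merge 11/100 + 3/20 → 13/50
merge 4/25 + 4/25 → 8/25
merge 9/50 + 6/25 → 21/50
merge 13/50 + 8/25 → 29/50
merge 21/50 + 29/50 → 1
L = 4/25 + 9/50 + 13/50 + 8/25 + 21/50 + 29/50 + 1 = 73/25 = 2.92 bits/symbol.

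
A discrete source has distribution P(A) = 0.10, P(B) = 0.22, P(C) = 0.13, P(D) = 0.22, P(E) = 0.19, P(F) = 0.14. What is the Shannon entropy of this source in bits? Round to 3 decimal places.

2.528 bits

H = −Σ pᵢ log₂ pᵢ.
−0.10·log₂(0.10) = 0.3322
−0.22·log₂(0.22) = 0.4806
−0.13·log₂(0.13) = 0.3826
−0.22·log₂(0.22) = 0.4806
−0.19·log₂(0.19) = 0.4552
−0.14·log₂(0.14) = 0.3971
Sum ≈ 2.5283 → 2.528 bits.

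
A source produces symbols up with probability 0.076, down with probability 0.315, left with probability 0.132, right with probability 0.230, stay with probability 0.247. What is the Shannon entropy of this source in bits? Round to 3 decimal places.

H = −Σ pᵢ log₂ pᵢ.
−0.076·log₂(0.076) = 0.2826
−0.315·log₂(0.315) = 0.5250
−0.132·log₂(0.132) = 0.3856
−0.230·log₂(0.230) = 0.4877
−0.247·log₂(0.247) = 0.4983
Sum ≈ 2.1791 → 2.179 bits.

2.179 bits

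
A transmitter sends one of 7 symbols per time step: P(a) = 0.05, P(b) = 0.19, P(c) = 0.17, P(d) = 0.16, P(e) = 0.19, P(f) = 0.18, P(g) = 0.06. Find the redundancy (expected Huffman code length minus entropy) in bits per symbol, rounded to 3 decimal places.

0.057 bits

Entropy H = −Σ p log₂ p ≈ 2.6730 bits.
Huffman merges: 1/20+3/50→11/100; 11/100+4/25→27/100; 17/100+9/50→7/20; 19/100+19/100→19/50; 27/100+7/20→31/50; 19/50+31/50→1. L = 273/100 ≈ 2.7300.
L − H = 2.7300 − 2.6730 = 0.057 bits.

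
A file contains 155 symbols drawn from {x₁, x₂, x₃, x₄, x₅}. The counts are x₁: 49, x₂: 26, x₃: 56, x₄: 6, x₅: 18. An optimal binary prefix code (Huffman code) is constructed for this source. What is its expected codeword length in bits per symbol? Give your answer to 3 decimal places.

2.116 bits/symbol

Probabilities are the counts divided by 155.
Repeatedly combine the two least-probable nodes; the expected code length is the sum of the merged weights.
merge 6/155 + 18/155 → 24/155
merge 24/155 + 26/155 → 10/31
merge 49/155 + 10/31 → 99/155
merge 56/155 + 99/155 → 1
L = 24/155 + 10/31 + 99/155 + 1 = 328/155 ≈ 2.116 bits/symbol.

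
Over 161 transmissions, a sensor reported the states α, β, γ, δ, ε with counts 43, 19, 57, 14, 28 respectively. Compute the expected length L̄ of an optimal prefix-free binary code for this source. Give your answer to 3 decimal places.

2.205 bits/symbol

Probabilities are the counts divided by 161.
Repeatedly combine the two least-probable nodes; the expected code length is the sum of the merged weights.
merge 2/23 + 19/161 → 33/161
merge 4/23 + 33/161 → 61/161
merge 43/161 + 57/161 → 100/161
merge 61/161 + 100/161 → 1
L = 33/161 + 61/161 + 100/161 + 1 = 355/161 ≈ 2.205 bits/symbol.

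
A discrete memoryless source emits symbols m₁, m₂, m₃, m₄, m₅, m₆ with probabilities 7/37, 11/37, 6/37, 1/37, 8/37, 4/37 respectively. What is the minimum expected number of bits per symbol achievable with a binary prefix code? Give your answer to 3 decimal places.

Repeatedly combine the two least-probable nodes; the expected code length is the sum of the merged weights.
merge 1/37 + 4/37 → 5/37
merge 5/37 + 6/37 → 11/37
merge 7/37 + 8/37 → 15/37
merge 11/37 + 11/37 → 22/37
merge 15/37 + 22/37 → 1
L = 5/37 + 11/37 + 15/37 + 22/37 + 1 = 90/37 ≈ 2.432 bits/symbol.

2.432 bits/symbol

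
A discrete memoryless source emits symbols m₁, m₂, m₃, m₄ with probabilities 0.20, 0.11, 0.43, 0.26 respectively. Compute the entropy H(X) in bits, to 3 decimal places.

H = −Σ pᵢ log₂ pᵢ.
−0.20·log₂(0.20) = 0.4644
−0.11·log₂(0.11) = 0.3503
−0.43·log₂(0.43) = 0.5236
−0.26·log₂(0.26) = 0.5053
Sum ≈ 1.8435 → 1.844 bits.

1.844 bits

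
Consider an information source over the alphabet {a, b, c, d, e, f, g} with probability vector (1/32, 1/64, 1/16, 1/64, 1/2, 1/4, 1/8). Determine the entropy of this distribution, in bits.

1.96875 bits

Each probability is a power of 1/2, so log₂(1/p) is an integer.
H = Σ p·log₂(1/p) = 1/32·5 + 1/64·6 + 1/16·4 + 1/64·6 + 1/2·1 + 1/4·2 + 1/8·3 = 1.96875 bits.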